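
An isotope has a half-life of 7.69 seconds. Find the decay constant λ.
λ = ln(2)/t½ = 0.09014 second⁻¹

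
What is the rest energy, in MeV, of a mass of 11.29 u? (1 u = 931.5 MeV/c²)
E = mc² = 10520 MeV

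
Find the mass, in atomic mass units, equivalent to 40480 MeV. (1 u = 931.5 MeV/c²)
m = E/c² = 43.46 u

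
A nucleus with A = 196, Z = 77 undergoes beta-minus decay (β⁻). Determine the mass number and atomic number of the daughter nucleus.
Daughter: A = 196, Z = 78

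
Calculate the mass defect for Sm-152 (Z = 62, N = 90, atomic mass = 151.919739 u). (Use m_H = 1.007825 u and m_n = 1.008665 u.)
Δm = Z·m_H + N·m_n − M = 1.345 u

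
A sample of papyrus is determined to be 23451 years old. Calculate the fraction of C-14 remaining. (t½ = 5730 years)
N/N₀ = (1/2)^(t/t½) = 0.05861 = 5.86%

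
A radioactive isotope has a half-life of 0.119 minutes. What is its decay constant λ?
λ = ln(2)/t½ = 5.825 minute⁻¹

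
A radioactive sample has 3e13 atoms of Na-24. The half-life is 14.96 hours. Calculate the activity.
A = λN = 1.39e12 decays/hour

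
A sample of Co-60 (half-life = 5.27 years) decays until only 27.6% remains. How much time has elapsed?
t = t½ × log₂(N₀/N) = 9.788 years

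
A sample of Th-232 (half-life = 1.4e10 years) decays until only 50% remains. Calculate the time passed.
t = t½ × log₂(N₀/N) = 1.4e10 years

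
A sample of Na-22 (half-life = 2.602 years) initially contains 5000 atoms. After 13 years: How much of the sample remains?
N = N₀(1/2)^(t/t½) = 156.7 atoms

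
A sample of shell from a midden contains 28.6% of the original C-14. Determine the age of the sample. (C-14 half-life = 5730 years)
Age = t½ × log₂(1/ratio) = 10350 years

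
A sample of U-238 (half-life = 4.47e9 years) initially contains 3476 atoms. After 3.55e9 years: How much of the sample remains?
N = N₀(1/2)^(t/t½) = 2005 atoms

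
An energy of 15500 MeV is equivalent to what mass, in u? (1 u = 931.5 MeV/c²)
m = E/c² = 16.64 u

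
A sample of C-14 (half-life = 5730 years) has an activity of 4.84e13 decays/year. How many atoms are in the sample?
N = A/λ = 4.001e17 atoms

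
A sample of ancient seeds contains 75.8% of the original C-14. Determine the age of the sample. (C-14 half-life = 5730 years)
Age = t½ × log₂(1/ratio) = 2290 years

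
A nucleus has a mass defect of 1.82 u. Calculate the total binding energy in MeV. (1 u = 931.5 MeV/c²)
B.E. = Δm × 931.5 = 1695 MeV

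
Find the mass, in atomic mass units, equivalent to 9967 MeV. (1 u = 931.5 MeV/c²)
m = E/c² = 10.7 u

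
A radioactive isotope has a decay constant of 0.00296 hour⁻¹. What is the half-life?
t½ = ln(2)/λ = 234.2 hours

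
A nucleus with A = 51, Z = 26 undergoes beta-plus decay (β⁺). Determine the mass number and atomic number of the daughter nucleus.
Daughter: A = 51, Z = 25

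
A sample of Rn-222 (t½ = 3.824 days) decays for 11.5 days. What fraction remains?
N/N₀ = (1/2)^(t/t½) = 0.1244 = 12.4%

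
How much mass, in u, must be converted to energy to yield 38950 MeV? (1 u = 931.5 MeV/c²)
m = E/c² = 41.81 u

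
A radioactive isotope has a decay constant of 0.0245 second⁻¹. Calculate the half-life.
t½ = ln(2)/λ = 28.29 seconds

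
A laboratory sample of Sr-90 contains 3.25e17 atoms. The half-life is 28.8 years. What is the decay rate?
A = λN = 7.822e15 decays/year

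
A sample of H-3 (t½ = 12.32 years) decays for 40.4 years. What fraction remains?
N/N₀ = (1/2)^(t/t½) = 0.103 = 10.3%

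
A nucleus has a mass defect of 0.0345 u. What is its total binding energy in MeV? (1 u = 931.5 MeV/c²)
B.E. = Δm × 931.5 = 32.14 MeV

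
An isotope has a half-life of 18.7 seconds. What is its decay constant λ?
λ = ln(2)/t½ = 0.03707 second⁻¹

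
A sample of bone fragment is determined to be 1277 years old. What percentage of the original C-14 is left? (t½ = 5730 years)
N/N₀ = (1/2)^(t/t½) = 0.8569 = 85.7%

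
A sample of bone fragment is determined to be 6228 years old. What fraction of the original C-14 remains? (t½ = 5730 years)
N/N₀ = (1/2)^(t/t½) = 0.4708 = 47.1%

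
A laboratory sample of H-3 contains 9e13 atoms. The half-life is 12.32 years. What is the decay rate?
A = λN = 5.064e12 decays/year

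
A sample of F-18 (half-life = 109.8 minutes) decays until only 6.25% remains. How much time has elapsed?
t = t½ × log₂(N₀/N) = 439.2 minutes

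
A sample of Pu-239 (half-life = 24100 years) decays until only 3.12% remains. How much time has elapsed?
t = t½ × log₂(N₀/N) = 1.206e5 years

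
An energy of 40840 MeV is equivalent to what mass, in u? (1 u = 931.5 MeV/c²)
m = E/c² = 43.84 u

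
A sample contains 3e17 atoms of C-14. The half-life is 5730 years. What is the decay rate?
A = λN = 3.629e13 decays/year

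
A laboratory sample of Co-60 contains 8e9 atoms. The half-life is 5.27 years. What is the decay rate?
A = λN = 1.052e9 decays/year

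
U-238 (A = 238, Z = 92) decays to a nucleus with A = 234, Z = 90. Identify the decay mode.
ΔA = -4, ΔZ = -2 ⇒ alpha decay (α)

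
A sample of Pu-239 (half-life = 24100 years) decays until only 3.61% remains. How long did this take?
t = t½ × log₂(N₀/N) = 1.155e5 years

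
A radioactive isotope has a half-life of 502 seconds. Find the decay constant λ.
λ = ln(2)/t½ = 0.001381 second⁻¹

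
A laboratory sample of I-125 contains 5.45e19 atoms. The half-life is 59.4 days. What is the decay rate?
A = λN = 6.36e17 decays/day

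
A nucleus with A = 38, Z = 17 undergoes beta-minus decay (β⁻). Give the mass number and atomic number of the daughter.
Daughter: A = 38, Z = 18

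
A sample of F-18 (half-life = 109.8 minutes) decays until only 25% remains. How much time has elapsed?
t = t½ × log₂(N₀/N) = 219.6 minutes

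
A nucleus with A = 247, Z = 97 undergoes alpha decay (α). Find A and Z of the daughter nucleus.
Daughter: A = 243, Z = 95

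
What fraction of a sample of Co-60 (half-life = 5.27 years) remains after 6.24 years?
N/N₀ = (1/2)^(t/t½) = 0.4401 = 44%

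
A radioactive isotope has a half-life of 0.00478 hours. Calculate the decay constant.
λ = ln(2)/t½ = 145 hour⁻¹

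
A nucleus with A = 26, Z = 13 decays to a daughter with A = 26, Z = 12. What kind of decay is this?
ΔA = 0, ΔZ = -1 ⇒ beta-plus decay (β⁺) or electron capture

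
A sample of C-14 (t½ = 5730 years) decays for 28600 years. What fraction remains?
N/N₀ = (1/2)^(t/t½) = 0.03144 = 3.14%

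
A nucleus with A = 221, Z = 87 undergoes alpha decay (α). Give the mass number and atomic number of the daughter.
Daughter: A = 217, Z = 85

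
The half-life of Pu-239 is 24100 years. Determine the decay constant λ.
λ = ln(2)/t½ = 2.876e-5 year⁻¹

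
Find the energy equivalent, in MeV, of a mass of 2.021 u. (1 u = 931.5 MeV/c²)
E = mc² = 1883 MeV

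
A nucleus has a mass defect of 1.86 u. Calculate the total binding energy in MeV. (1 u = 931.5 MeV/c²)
B.E. = Δm × 931.5 = 1733 MeV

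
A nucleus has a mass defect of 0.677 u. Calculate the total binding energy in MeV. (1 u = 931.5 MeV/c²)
B.E. = Δm × 931.5 = 630.6 MeV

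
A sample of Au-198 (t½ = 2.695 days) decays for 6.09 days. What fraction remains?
N/N₀ = (1/2)^(t/t½) = 0.2088 = 20.9%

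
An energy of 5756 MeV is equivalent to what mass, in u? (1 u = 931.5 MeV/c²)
m = E/c² = 6.179 u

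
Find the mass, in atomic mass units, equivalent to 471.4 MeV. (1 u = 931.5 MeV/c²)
m = E/c² = 0.5061 u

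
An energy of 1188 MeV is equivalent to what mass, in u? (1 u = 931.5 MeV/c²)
m = E/c² = 1.275 u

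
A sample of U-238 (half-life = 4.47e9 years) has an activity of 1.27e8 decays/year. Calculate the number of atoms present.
N = A/λ = 8.19e17 atoms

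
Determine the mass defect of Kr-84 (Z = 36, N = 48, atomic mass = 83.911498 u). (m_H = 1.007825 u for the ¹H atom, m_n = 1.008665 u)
Δm = Z·m_H + N·m_n − M = 0.7861 u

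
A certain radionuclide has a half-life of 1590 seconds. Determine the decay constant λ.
λ = ln(2)/t½ = 4.359e-4 second⁻¹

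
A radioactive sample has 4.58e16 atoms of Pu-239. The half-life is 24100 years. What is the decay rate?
A = λN = 1.317e12 decays/year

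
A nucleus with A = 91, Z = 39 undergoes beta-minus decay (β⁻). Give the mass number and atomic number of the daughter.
Daughter: A = 91, Z = 40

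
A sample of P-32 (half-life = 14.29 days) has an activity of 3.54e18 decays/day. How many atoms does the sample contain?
N = A/λ = 7.298e19 atoms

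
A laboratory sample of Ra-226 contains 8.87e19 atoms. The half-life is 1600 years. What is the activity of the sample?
A = λN = 3.843e16 decays/year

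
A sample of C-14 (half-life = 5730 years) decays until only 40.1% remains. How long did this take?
t = t½ × log₂(N₀/N) = 7554 years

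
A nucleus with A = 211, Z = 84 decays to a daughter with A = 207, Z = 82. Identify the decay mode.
ΔA = -4, ΔZ = -2 ⇒ alpha decay (α)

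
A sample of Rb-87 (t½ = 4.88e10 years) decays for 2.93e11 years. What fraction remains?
N/N₀ = (1/2)^(t/t½) = 0.01558 = 1.56%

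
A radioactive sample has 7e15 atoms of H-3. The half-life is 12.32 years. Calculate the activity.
A = λN = 3.938e14 decays/year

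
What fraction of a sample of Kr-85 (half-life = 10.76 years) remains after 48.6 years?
N/N₀ = (1/2)^(t/t½) = 0.04368 = 4.37%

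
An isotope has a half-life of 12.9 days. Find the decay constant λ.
λ = ln(2)/t½ = 0.05373 day⁻¹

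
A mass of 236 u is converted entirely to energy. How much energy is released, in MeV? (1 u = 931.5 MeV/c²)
E = mc² = 2.198e5 MeV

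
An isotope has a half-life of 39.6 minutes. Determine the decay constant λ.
λ = ln(2)/t½ = 0.0175 minute⁻¹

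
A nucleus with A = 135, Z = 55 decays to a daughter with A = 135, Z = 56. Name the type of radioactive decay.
ΔA = 0, ΔZ = +1 ⇒ beta-minus decay (β⁻)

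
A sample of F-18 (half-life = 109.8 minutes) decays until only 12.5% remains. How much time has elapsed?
t = t½ × log₂(N₀/N) = 329.4 minutes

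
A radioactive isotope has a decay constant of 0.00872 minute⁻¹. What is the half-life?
t½ = ln(2)/λ = 79.49 minutes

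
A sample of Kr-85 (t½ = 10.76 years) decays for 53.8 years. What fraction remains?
N/N₀ = (1/2)^(t/t½) = 0.03125 = 3.12%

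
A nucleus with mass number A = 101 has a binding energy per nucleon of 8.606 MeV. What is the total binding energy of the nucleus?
B.E. = 8.606 × 101 = 869.2 MeV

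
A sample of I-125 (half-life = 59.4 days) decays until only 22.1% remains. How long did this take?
t = t½ × log₂(N₀/N) = 129.4 days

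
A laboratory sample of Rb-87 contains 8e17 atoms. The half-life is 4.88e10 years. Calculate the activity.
A = λN = 1.136e7 decays/year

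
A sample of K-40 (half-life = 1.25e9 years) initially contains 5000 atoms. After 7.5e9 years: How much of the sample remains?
N = N₀(1/2)^(t/t½) = 78.12 atoms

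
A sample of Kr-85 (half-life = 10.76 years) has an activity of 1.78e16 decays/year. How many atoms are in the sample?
N = A/λ = 2.763e17 atoms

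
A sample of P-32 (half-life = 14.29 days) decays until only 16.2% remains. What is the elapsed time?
t = t½ × log₂(N₀/N) = 37.52 days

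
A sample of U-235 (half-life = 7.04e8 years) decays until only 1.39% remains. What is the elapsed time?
t = t½ × log₂(N₀/N) = 4.343e9 years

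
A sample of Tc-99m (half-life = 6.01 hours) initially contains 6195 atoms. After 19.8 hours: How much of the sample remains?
N = N₀(1/2)^(t/t½) = 631.4 atoms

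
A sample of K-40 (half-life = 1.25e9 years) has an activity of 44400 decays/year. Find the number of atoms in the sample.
N = A/λ = 8.007e13 atoms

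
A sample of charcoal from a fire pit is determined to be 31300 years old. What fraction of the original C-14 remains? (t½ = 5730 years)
N/N₀ = (1/2)^(t/t½) = 0.02268 = 2.27%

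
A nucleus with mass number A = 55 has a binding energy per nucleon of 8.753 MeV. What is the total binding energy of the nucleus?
B.E. = 8.753 × 55 = 481.4 MeV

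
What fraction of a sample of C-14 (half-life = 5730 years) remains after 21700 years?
N/N₀ = (1/2)^(t/t½) = 0.07244 = 7.24%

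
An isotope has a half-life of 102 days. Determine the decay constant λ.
λ = ln(2)/t½ = 0.006796 day⁻¹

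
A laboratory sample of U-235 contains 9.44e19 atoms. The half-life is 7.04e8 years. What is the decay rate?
A = λN = 9.294e10 decays/year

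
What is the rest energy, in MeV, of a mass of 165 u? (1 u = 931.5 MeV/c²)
E = mc² = 1.537e5 MeV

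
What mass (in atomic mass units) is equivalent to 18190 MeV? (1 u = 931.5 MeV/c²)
m = E/c² = 19.53 u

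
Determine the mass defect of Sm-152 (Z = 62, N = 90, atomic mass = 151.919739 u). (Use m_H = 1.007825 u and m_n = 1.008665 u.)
Δm = Z·m_H + N·m_n − M = 1.345 u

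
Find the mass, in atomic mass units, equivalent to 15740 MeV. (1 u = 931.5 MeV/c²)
m = E/c² = 16.9 u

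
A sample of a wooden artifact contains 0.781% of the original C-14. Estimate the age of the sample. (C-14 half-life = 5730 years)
Age = t½ × log₂(1/ratio) = 40110 years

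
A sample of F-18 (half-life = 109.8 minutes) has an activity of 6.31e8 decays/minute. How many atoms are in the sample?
N = A/λ = 9.996e10 atoms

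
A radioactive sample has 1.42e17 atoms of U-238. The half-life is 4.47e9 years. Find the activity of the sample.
A = λN = 2.202e7 decays/year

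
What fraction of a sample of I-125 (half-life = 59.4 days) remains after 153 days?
N/N₀ = (1/2)^(t/t½) = 0.1677 = 16.8%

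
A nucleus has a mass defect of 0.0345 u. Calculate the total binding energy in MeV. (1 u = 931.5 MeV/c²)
B.E. = Δm × 931.5 = 32.14 MeV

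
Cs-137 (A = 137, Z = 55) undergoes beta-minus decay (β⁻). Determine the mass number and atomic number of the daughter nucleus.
Daughter: A = 137, Z = 56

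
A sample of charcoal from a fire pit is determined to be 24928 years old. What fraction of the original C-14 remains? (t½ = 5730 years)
N/N₀ = (1/2)^(t/t½) = 0.04902 = 4.9%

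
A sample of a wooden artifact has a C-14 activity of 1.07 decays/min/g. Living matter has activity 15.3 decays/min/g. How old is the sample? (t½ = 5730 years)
Age = t½ × log₂(A₀/A) = 21990 years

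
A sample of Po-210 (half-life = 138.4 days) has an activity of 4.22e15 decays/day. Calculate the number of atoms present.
N = A/λ = 8.426e17 atoms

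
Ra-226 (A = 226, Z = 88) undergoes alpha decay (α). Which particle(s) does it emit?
α particle = ⁴₂He (2 protons + 2 neutrons)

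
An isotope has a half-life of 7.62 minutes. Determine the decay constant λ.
λ = ln(2)/t½ = 0.09096 minute⁻¹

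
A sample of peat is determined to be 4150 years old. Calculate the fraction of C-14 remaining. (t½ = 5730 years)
N/N₀ = (1/2)^(t/t½) = 0.6053 = 60.5%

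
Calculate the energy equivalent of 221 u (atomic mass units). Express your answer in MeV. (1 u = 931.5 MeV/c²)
E = mc² = 2.059e5 MeV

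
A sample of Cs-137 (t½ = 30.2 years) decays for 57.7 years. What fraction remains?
N/N₀ = (1/2)^(t/t½) = 0.266 = 26.6%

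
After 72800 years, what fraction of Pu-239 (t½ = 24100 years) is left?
N/N₀ = (1/2)^(t/t½) = 0.1232 = 12.3%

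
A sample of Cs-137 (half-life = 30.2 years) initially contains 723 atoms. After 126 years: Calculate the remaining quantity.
N = N₀(1/2)^(t/t½) = 40.1 atoms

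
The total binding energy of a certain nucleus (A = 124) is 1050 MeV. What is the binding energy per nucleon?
B.E./A = 1050/124 = 8.468 MeV/nucleon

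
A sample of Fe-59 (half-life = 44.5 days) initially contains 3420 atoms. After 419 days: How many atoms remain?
N = N₀(1/2)^(t/t½) = 5.007 atoms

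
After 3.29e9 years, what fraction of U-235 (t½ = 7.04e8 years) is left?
N/N₀ = (1/2)^(t/t½) = 0.03919 = 3.92%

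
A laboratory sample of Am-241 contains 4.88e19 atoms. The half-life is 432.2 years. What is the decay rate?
A = λN = 7.826e16 decays/year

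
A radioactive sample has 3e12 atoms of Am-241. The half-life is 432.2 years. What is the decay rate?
A = λN = 4.811e9 decays/year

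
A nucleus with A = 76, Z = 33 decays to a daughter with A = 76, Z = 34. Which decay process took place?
ΔA = 0, ΔZ = +1 ⇒ beta-minus decay (β⁻)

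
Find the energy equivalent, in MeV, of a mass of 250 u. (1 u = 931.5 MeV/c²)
E = mc² = 2.329e5 MeV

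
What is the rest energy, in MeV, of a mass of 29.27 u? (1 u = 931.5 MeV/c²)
E = mc² = 27270 MeV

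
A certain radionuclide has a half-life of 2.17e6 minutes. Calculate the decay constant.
λ = ln(2)/t½ = 3.194e-7 minute⁻¹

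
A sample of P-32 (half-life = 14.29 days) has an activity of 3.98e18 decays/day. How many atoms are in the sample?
N = A/λ = 8.205e19 atoms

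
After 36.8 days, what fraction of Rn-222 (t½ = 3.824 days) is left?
N/N₀ = (1/2)^(t/t½) = 0.001268 = 0.127%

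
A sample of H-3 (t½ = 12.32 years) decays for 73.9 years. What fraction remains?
N/N₀ = (1/2)^(t/t½) = 0.01564 = 1.56%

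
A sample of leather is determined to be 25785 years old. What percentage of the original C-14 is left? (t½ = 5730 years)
N/N₀ = (1/2)^(t/t½) = 0.04419 = 4.42%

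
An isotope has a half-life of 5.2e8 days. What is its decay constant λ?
λ = ln(2)/t½ = 1.333e-9 day⁻¹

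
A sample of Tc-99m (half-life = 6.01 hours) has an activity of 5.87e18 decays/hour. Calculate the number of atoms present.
N = A/λ = 5.09e19 atoms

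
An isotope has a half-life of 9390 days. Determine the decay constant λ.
λ = ln(2)/t½ = 7.382e-5 day⁻¹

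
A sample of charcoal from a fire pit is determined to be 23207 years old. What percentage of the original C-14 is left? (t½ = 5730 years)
N/N₀ = (1/2)^(t/t½) = 0.06037 = 6.04%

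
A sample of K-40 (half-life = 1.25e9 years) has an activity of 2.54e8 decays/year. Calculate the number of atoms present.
N = A/λ = 4.581e17 atoms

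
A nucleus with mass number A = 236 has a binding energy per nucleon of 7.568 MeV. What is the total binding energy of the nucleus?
B.E. = 7.568 × 236 = 1786 MeV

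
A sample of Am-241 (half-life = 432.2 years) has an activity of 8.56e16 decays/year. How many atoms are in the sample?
N = A/λ = 5.337e19 atoms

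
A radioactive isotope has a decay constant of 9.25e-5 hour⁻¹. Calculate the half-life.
t½ = ln(2)/λ = 7493 hours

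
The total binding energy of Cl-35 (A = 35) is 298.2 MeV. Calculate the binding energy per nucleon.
B.E./A = 298.2/35 = 8.52 MeV/nucleon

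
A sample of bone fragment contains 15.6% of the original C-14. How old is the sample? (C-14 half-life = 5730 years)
Age = t½ × log₂(1/ratio) = 15360 years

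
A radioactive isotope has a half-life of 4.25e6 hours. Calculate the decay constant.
λ = ln(2)/t½ = 1.631e-7 hour⁻¹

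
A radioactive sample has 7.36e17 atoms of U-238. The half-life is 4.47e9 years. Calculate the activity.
A = λN = 1.141e8 decays/year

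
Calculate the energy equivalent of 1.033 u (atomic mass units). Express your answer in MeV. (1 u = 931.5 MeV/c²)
E = mc² = 962.2 MeV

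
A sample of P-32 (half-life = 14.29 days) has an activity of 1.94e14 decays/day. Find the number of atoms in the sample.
N = A/λ = 4e15 atoms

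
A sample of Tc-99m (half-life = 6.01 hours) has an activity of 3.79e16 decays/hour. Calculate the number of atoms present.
N = A/λ = 3.286e17 atoms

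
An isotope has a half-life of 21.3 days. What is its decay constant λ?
λ = ln(2)/t½ = 0.03254 day⁻¹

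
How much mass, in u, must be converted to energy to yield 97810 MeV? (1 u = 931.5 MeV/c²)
m = E/c² = 105 u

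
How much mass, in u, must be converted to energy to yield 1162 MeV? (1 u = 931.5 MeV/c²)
m = E/c² = 1.247 u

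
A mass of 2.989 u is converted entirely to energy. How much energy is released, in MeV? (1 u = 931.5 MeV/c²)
E = mc² = 2784 MeV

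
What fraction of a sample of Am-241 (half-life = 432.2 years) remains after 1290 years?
N/N₀ = (1/2)^(t/t½) = 0.1263 = 12.6%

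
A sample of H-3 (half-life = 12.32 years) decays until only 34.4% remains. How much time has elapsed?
t = t½ × log₂(N₀/N) = 18.97 years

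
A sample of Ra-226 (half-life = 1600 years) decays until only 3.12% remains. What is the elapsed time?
t = t½ × log₂(N₀/N) = 8004 years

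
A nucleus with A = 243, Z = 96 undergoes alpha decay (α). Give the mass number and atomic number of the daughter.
Daughter: A = 239, Z = 94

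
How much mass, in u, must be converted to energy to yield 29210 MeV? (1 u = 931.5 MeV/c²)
m = E/c² = 31.36 u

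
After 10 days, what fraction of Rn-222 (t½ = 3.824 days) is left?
N/N₀ = (1/2)^(t/t½) = 0.1632 = 16.3%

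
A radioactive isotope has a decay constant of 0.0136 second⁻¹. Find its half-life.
t½ = ln(2)/λ = 50.97 seconds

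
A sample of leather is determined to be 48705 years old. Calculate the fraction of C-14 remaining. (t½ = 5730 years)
N/N₀ = (1/2)^(t/t½) = 0.002762 = 0.276%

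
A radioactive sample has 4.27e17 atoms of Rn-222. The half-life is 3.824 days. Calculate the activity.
A = λN = 7.74e16 decays/day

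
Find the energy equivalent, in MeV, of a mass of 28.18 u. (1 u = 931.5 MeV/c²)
E = mc² = 26250 MeV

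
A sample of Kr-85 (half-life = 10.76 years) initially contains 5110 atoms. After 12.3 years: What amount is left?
N = N₀(1/2)^(t/t½) = 2314 atoms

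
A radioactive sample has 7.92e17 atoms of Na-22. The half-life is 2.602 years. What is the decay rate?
A = λN = 2.11e17 decays/year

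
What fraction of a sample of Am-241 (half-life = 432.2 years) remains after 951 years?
N/N₀ = (1/2)^(t/t½) = 0.2176 = 21.8%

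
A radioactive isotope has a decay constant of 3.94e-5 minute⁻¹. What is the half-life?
t½ = ln(2)/λ = 17590 minutes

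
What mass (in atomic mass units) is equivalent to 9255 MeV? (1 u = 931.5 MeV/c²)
m = E/c² = 9.936 u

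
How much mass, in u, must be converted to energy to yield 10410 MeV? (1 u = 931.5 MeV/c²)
m = E/c² = 11.18 u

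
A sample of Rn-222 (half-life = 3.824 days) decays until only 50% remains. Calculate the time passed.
t = t½ × log₂(N₀/N) = 3.824 days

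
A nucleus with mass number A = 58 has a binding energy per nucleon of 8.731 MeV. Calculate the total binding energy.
B.E. = 8.731 × 58 = 506.4 MeV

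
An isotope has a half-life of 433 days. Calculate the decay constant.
λ = ln(2)/t½ = 0.001601 day⁻¹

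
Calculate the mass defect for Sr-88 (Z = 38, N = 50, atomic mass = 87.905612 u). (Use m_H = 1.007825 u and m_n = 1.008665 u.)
Δm = Z·m_H + N·m_n − M = 0.825 u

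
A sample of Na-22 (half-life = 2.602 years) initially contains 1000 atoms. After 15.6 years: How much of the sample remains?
N = N₀(1/2)^(t/t½) = 15.68 atoms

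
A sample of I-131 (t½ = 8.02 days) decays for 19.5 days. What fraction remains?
N/N₀ = (1/2)^(t/t½) = 0.1854 = 18.5%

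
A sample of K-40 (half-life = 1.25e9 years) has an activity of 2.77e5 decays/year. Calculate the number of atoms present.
N = A/λ = 4.995e14 atoms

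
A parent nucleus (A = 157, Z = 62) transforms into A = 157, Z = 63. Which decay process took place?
ΔA = 0, ΔZ = +1 ⇒ beta-minus decay (β⁻)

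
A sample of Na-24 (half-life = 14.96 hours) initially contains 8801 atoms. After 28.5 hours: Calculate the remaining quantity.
N = N₀(1/2)^(t/t½) = 2350 atoms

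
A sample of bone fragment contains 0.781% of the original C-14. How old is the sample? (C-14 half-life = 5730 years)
Age = t½ × log₂(1/ratio) = 40110 years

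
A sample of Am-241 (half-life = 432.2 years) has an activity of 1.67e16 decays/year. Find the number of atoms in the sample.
N = A/λ = 1.041e19 atoms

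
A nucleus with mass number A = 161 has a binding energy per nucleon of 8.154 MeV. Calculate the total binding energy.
B.E. = 8.154 × 161 = 1313 MeV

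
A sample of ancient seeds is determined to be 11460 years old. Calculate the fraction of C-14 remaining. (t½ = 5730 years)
N/N₀ = (1/2)^(t/t½) = 0.25 = 25%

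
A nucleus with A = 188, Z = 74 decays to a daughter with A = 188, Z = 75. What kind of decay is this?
ΔA = 0, ΔZ = +1 ⇒ beta-minus decay (β⁻)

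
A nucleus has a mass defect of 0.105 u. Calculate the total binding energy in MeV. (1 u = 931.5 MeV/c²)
B.E. = Δm × 931.5 = 97.81 MeV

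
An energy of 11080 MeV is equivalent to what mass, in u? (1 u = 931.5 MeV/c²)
m = E/c² = 11.89 u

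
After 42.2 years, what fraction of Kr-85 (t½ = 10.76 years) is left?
N/N₀ = (1/2)^(t/t½) = 0.06598 = 6.6%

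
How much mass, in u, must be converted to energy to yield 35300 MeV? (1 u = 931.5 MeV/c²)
m = E/c² = 37.9 u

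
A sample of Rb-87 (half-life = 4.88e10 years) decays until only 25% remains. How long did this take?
t = t½ × log₂(N₀/N) = 9.76e10 years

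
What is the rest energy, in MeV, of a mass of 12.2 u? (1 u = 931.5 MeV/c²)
E = mc² = 11360 MeV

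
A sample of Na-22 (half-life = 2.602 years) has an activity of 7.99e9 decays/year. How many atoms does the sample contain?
N = A/λ = 2.999e10 atoms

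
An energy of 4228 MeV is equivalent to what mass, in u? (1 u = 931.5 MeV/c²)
m = E/c² = 4.539 u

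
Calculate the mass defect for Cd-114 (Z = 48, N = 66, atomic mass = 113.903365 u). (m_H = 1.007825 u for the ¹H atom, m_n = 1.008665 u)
Δm = Z·m_H + N·m_n − M = 1.044 u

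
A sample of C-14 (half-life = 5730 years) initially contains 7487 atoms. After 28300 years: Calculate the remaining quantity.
N = N₀(1/2)^(t/t½) = 244.1 atoms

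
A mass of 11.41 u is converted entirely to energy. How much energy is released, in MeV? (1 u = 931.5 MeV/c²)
E = mc² = 10630 MeV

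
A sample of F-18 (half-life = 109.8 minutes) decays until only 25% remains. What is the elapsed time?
t = t½ × log₂(N₀/N) = 219.6 minutes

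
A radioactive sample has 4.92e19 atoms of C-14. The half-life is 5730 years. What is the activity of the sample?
A = λN = 5.952e15 decays/year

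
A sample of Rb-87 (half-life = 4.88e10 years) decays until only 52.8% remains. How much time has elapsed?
t = t½ × log₂(N₀/N) = 4.496e10 years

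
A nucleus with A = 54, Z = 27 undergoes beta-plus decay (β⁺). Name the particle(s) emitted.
β⁺: positron (e⁺) + neutrino (νₑ)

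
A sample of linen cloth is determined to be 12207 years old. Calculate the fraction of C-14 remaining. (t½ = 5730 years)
N/N₀ = (1/2)^(t/t½) = 0.2284 = 22.8%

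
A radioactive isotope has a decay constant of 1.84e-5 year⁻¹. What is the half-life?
t½ = ln(2)/λ = 37670 years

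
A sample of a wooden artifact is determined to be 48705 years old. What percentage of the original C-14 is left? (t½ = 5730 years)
N/N₀ = (1/2)^(t/t½) = 0.002762 = 0.276%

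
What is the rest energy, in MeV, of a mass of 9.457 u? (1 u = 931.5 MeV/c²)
E = mc² = 8809 MeV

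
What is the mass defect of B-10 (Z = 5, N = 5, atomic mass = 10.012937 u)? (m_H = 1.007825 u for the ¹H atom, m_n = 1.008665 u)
Δm = Z·m_H + N·m_n − M = 0.06951 u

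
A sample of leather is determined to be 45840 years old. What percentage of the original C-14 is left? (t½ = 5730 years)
N/N₀ = (1/2)^(t/t½) = 0.003906 = 0.391%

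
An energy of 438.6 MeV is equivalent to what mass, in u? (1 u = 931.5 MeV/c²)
m = E/c² = 0.4709 u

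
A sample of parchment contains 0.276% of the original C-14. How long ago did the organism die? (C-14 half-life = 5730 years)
Age = t½ × log₂(1/ratio) = 48710 years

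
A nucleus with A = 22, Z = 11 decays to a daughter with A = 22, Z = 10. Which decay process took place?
ΔA = 0, ΔZ = -1 ⇒ beta-plus decay (β⁺) or electron capture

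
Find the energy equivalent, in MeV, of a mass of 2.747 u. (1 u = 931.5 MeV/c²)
E = mc² = 2559 MeV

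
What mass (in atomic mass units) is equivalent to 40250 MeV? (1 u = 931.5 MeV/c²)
m = E/c² = 43.21 u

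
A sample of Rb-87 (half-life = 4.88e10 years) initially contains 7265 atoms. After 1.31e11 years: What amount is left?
N = N₀(1/2)^(t/t½) = 1130 atoms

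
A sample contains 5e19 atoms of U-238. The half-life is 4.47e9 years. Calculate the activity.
A = λN = 7.753e9 decays/year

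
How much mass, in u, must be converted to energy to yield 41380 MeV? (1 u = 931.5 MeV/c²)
m = E/c² = 44.42 u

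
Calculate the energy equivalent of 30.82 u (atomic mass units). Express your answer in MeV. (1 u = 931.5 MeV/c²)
E = mc² = 28710 MeV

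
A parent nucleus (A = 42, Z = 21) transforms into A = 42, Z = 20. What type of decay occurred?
ΔA = 0, ΔZ = -1 ⇒ beta-plus decay (β⁺) or electron capture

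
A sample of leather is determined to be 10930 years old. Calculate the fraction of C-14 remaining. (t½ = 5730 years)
N/N₀ = (1/2)^(t/t½) = 0.2666 = 26.7%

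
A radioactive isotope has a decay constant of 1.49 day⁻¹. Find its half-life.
t½ = ln(2)/λ = 0.4652 days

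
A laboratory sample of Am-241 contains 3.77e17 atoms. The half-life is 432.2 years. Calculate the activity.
A = λN = 6.046e14 decays/year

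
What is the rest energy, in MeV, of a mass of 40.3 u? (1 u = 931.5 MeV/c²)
E = mc² = 37540 MeV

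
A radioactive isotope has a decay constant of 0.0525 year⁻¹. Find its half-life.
t½ = ln(2)/λ = 13.2 years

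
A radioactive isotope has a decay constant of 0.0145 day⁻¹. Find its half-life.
t½ = ln(2)/λ = 47.8 days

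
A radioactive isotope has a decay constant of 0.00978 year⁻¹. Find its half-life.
t½ = ln(2)/λ = 70.87 years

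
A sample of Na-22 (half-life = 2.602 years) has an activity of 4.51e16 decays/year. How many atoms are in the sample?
N = A/λ = 1.693e17 atoms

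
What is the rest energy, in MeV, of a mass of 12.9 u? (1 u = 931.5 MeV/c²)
E = mc² = 12020 MeV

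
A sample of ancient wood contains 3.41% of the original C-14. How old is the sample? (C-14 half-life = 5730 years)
Age = t½ × log₂(1/ratio) = 27930 years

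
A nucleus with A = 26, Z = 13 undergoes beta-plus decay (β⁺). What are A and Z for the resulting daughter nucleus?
Daughter: A = 26, Z = 12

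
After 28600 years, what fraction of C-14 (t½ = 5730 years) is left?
N/N₀ = (1/2)^(t/t½) = 0.03144 = 3.14%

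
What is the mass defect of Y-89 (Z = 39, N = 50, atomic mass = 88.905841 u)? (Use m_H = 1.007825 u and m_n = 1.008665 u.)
Δm = Z·m_H + N·m_n − M = 0.8326 u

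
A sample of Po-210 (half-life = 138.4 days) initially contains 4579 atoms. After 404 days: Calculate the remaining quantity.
N = N₀(1/2)^(t/t½) = 605.4 atoms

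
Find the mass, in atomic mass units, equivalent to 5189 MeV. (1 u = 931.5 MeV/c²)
m = E/c² = 5.571 u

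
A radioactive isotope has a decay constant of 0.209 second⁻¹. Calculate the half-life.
t½ = ln(2)/λ = 3.316 seconds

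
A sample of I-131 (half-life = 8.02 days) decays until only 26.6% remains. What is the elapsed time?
t = t½ × log₂(N₀/N) = 15.32 days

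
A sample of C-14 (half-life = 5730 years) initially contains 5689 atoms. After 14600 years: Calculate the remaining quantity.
N = N₀(1/2)^(t/t½) = 972.8 atoms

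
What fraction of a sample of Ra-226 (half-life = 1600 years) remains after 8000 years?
N/N₀ = (1/2)^(t/t½) = 0.03125 = 3.12%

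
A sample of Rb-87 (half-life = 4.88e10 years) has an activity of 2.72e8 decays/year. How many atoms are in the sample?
N = A/λ = 1.915e19 atoms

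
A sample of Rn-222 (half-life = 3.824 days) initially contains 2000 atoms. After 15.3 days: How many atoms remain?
N = N₀(1/2)^(t/t½) = 124.9 atoms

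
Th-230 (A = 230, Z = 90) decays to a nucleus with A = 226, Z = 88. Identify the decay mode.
ΔA = -4, ΔZ = -2 ⇒ alpha decay (α)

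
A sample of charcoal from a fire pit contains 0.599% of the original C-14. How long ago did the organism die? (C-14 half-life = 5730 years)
Age = t½ × log₂(1/ratio) = 42310 years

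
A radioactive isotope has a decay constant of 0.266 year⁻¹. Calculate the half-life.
t½ = ln(2)/λ = 2.606 years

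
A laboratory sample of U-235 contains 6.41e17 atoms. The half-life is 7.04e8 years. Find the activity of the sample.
A = λN = 6.311e8 decays/year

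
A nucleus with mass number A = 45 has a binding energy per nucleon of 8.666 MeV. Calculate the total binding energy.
B.E. = 8.666 × 45 = 390 MeV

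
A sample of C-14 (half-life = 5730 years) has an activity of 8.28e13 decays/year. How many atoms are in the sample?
N = A/λ = 6.845e17 atoms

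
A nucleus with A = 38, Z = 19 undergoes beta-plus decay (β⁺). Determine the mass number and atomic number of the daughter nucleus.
Daughter: A = 38, Z = 18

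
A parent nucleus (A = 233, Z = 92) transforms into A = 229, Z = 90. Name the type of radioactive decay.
ΔA = -4, ΔZ = -2 ⇒ alpha decay (α)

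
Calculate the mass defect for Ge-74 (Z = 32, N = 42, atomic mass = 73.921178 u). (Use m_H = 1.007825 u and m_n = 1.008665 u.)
Δm = Z·m_H + N·m_n − M = 0.6932 u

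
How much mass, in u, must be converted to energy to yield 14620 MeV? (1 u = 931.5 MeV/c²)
m = E/c² = 15.7 u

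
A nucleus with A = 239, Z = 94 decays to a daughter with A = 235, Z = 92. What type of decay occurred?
ΔA = -4, ΔZ = -2 ⇒ alpha decay (α)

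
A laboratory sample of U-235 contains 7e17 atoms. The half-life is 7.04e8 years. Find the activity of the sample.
A = λN = 6.892e8 decays/year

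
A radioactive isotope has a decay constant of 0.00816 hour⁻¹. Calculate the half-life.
t½ = ln(2)/λ = 84.94 hours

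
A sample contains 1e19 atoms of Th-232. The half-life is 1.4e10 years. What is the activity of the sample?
A = λN = 4.951e8 decays/year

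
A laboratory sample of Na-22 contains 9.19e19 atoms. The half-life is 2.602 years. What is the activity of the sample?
A = λN = 2.448e19 decays/year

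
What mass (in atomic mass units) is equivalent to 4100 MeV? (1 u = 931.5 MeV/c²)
m = E/c² = 4.402 u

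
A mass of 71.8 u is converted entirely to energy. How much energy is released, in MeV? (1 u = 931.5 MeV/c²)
E = mc² = 66880 MeV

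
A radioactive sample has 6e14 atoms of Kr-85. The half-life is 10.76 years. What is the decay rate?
A = λN = 3.865e13 decays/year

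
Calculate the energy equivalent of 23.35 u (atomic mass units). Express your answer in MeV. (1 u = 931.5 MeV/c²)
E = mc² = 21750 MeV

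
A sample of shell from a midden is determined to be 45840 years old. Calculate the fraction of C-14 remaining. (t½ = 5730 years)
N/N₀ = (1/2)^(t/t½) = 0.003906 = 0.391%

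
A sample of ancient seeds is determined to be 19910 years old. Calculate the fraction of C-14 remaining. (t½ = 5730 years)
N/N₀ = (1/2)^(t/t½) = 0.08995 = 9%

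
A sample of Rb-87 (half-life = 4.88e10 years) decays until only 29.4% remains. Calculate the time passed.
t = t½ × log₂(N₀/N) = 8.619e10 years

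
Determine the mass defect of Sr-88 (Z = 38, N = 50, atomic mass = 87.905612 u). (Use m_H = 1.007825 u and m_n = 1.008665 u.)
Δm = Z·m_H + N·m_n − M = 0.825 u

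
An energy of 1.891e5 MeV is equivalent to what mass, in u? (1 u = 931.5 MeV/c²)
m = E/c² = 203 u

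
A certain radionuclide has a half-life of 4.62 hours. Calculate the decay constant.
λ = ln(2)/t½ = 0.15 hour⁻¹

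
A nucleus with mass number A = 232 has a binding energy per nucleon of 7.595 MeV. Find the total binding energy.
B.E. = 7.595 × 232 = 1762 MeV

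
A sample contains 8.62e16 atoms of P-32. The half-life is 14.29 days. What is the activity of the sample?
A = λN = 4.181e15 decays/day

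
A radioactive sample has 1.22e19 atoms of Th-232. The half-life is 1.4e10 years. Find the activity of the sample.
A = λN = 6.04e8 decays/year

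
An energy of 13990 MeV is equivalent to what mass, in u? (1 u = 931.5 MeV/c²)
m = E/c² = 15.02 u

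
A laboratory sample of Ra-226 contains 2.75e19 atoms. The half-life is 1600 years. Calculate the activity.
A = λN = 1.191e16 decays/year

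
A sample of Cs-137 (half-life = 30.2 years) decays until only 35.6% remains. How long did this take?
t = t½ × log₂(N₀/N) = 45 years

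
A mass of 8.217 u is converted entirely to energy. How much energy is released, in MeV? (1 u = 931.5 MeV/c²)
E = mc² = 7654 MeV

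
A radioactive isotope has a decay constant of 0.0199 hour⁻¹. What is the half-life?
t½ = ln(2)/λ = 34.83 hours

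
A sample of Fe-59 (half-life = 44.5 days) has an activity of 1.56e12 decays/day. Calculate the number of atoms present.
N = A/λ = 1.002e14 atoms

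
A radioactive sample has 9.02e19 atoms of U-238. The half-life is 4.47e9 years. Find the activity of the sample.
A = λN = 1.399e10 decays/year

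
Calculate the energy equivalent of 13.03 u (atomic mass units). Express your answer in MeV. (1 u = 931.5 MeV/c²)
E = mc² = 12140 MeV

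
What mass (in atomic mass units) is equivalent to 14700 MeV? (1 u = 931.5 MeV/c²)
m = E/c² = 15.78 u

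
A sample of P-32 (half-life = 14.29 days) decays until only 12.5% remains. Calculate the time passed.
t = t½ × log₂(N₀/N) = 42.87 days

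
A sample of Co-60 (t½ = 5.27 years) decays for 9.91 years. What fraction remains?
N/N₀ = (1/2)^(t/t½) = 0.2716 = 27.2%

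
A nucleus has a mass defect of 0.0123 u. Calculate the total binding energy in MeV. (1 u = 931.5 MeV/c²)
B.E. = Δm × 931.5 = 11.46 MeV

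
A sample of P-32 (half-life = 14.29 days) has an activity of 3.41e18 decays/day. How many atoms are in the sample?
N = A/λ = 7.03e19 atoms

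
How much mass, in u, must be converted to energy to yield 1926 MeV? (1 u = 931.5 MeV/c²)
m = E/c² = 2.068 u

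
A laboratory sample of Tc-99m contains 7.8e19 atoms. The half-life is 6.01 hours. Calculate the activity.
A = λN = 8.996e18 decays/hour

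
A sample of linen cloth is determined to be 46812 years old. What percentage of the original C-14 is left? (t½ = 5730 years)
N/N₀ = (1/2)^(t/t½) = 0.003473 = 0.347%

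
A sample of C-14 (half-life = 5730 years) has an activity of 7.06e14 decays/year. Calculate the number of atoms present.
N = A/λ = 5.836e18 atoms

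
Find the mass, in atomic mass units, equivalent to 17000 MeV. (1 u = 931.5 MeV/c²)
m = E/c² = 18.25 u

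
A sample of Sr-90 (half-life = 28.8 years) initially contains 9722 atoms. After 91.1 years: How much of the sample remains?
N = N₀(1/2)^(t/t½) = 1085 atoms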